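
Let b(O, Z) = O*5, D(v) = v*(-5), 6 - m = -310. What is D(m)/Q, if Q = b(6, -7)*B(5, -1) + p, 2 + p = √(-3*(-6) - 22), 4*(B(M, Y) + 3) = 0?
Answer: 36340/2117 + 790*I/2117 ≈ 17.166 + 0.37317*I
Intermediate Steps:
m = 316 (m = 6 - 1*(-310) = 6 + 310 = 316)
B(M, Y) = -3 (B(M, Y) = -3 + (¼)*0 = -3 + 0 = -3)
D(v) = -5*v
b(O, Z) = 5*O
p = -2 + 2*I (p = -2 + √(-3*(-6) - 22) = -2 + √(18 - 22) = -2 + √(-4) = -2 + 2*I ≈ -2.0 + 2.0*I)
Q = -92 + 2*I (Q = (5*6)*(-3) + (-2 + 2*I) = 30*(-3) + (-2 + 2*I) = -90 + (-2 + 2*I) = -92 + 2*I ≈ -92.0 + 2.0*I)
D(m)/Q = (-5*316)/(-92 + 2*I) = -395*(-92 - 2*I)/2117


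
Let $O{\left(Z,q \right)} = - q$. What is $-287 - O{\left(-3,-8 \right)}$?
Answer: $-295$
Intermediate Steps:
$-287 - O{\left(-3,-8 \right)} = -287 - \left(-1\right) \left(-8\right) = -287 - 8 = -295$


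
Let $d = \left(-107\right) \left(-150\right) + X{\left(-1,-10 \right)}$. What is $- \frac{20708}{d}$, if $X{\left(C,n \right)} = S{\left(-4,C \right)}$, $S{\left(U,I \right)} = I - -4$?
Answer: $- \frac{20708}{16053} \approx -1.29$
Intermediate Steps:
$S{\left(U,I \right)} = 4 + I$ ($S{\left(U,I \right)} = I + 4 = 4 + I$)
$X{\left(C,n \right)} = 4 + C$
$d = 16053$ ($d = \left(-107\right) \left(-150\right) + \left(4 - 1\right) = 16050 + 3 = 16053$)
$- \frac{20708}{d} = - \frac{20708}{16053}$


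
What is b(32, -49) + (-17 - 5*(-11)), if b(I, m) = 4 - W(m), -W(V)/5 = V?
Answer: -203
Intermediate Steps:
W(V) = -5*V
b(I, m) = 4 + 5*m (b(I, m) = 4 - (-5)*m = 4 + 5*m)
b(32, -49) + (-17 - 5*(-11)) = (4 + 5*(-49)) + (-17 - 5*(-11)) = (4 - 245) + (-17 + 55) = -241 + 38 = -203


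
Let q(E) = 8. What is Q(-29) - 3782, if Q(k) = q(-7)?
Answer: -3774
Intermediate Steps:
Q(k) = 8
Q(-29) - 3782 = 8 - 3782 = -3774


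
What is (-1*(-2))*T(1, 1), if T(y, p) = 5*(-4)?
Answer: -40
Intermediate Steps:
T(y, p) = -20
(-1*(-2))*T(1, 1) = -1*(-2)*(-20) = 2*(-20) = -40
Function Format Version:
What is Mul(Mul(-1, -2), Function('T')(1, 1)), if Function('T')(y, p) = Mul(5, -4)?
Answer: -40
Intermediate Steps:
Function('T')(y, p) = -20
Mul(Mul(-1, -2), Function('T')(1, 1)) = Mul(Mul(-1, -2), -20) = Mul(2, -20) = -40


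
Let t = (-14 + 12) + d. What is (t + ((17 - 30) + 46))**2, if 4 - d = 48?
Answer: 169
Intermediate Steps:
d = -44 (d = 4 - 1*48 = 4 - 48 = -44)
t = -46 (t = (-14 + 12) - 44 = -2 - 44 = -46)
(t + ((17 - 30) + 46))**2 = (-46 + ((17 - 30) + 46))**2 = (-46 + (-13 + 46))**2 = (-46 + 33)**2 = (-13)**2 = 169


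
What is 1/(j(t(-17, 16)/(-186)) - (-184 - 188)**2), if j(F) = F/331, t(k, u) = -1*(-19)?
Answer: -61566/8519749363 ≈ -7.2263e-6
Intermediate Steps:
t(k, u) = 19
j(F) = F/331 (j(F) = F*(1/331) = F/331)
1/(j(t(-17, 16)/(-186)) - (-184 - 188)**2) = 1/((19/(-186))/331 - (-184 - 188)**2) = 1/((19*(-1/186))/331 - 1*(-372)**2) = 1/((1/331)*(-19/186) - 1*138384) = 1/(-19/61566 - 138384) = 1/(-8519749363/61566) = -61566/8519749363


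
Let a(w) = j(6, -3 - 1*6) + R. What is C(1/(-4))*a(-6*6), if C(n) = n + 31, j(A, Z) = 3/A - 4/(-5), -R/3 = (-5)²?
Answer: -90651/40 ≈ -2266.3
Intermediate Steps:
R = -75 (R = -3*(-5)² = -3*25 = -75)
j(A, Z) = ⅘ + 3/A (j(A, Z) = 3/A - 4*(-⅕) = 3/A + ⅘ = ⅘ + 3/A)
C(n) = 31 + n
a(w) = -737/10 (a(w) = (⅘ + 3/6) - 75 = (⅘ + 3*(⅙)) - 75 = (⅘ + ½) - 75 = 13/10 - 75 = -737/10)
C(1/(-4))*a(-6*6) = (31 + 1/(-4))*(-737/10) = (31 - ¼)*(-737/10) = (123/4)*(-737/10) = -90651/40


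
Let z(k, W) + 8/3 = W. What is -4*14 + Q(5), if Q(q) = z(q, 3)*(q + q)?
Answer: -158/3 ≈ -52.667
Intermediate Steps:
z(k, W) = -8/3 + W
Q(q) = 2*q/3 (Q(q) = (-8/3 + 3)*(q + q) = (2*q)/3 = 2*q/3)
-4*14 + Q(5) = -4*14 + (⅔)*5 = -1*4*14 + 10/3 = -4*14 + 10/3 = -56 + 10/3 = -158/3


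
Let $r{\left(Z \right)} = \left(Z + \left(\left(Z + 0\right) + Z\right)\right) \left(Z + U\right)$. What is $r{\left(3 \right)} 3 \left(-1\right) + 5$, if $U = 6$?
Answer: $-238$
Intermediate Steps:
$r{\left(Z \right)} = 3 Z \left(6 + Z\right)$ ($r{\left(Z \right)} = \left(Z + \left(\left(Z + 0\right) + Z\right)\right) \left(Z + 6\right) = \left(Z + \left(Z + Z\right)\right) \left(6 + Z\right) = \left(Z + 2 Z\right) \left(6 + Z\right) = 3 Z \left(6 + Z\right)$)
$r{\left(3 \right)} 3 \left(-1\right) + 5 = 3 \cdot 3 \left(6 + 3\right) 3 \left(-1\right) + 5 = 3 \cdot 3 \cdot 9 \cdot 3 \left(-1\right) + 5 = 81 \cdot 3 \left(-1\right) + 5 = 243 \left(-1\right) + 5 = -243 + 5 = -238$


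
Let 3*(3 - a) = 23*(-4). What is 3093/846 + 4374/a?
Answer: 3804535/28482 ≈ 133.58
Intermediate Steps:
a = 101/3 (a = 3 - 23*(-4)/3 = 3 - ⅓*(-92) = 3 + 92/3 = 101/3 ≈ 33.667)
3093/846 + 4374/a = 3093/846 + 4374/(101/3) = 3093*(1/846) + 4374*(3/101) = 1031/282 + 13122/101 = 3804535/28482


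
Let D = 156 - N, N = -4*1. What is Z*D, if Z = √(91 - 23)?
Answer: 320*√17 ≈ 1319.4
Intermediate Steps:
N = -4
Z = 2*√17 (Z = √68 = 2*√17 ≈ 8.2462)
D = 160 (D = 156 - 1*(-4) = 156 + 4 = 160)
Z*D = (2*√17)*160 = 320*√17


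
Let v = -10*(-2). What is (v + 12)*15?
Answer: 480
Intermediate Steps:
v = 20
(v + 12)*15 = (20 + 12)*15 = 32*15 = 480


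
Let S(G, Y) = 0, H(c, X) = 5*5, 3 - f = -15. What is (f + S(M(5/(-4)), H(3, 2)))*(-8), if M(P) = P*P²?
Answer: -144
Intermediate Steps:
f = 18 (f = 3 - 1*(-15) = 3 + 15 = 18)
H(c, X) = 25
M(P) = P³
(f + S(M(5/(-4)), H(3, 2)))*(-8) = (18 + 0)*(-8) = 18*(-8) = -144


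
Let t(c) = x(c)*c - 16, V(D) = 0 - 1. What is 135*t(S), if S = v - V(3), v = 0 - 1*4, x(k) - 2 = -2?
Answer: -2160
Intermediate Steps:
x(k) = 0 (x(k) = 2 - 2 = 0)
V(D) = -1
v = -4 (v = 0 - 4 = -4)
S = -3 (S = -4 - 1*(-1) = -4 + 1 = -3)
t(c) = -16 (t(c) = 0*c - 16 = 0 - 16 = -16)
135*t(S) = 135*(-16) = -2160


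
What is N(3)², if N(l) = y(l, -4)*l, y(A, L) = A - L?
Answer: 441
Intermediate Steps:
N(l) = l*(4 + l) (N(l) = (l - 1*(-4))*l = (l + 4)*l = (4 + l)*l = l*(4 + l))
N(3)² = (3*(4 + 3))² = (3*7)² = 21² = 441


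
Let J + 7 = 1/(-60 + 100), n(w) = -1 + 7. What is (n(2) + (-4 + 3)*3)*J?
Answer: -837/40 ≈ -20.925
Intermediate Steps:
n(w) = 6
J = -279/40 (J = -7 + 1/(-60 + 100) = -7 + 1/40 = -279/40 ≈ -6.9750)
(n(2) + (-4 + 3)*3)*J = (6 + (-4 + 3)*3)*(-279/40) = (6 - 1*3)*(-279/40) = (6 - 3)*(-279/40) = 3*(-279/40) = -837/40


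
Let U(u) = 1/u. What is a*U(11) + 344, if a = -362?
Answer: 3422/11 ≈ 311.09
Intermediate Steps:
a*U(11) + 344 = -362/11 + 344 = 3422/11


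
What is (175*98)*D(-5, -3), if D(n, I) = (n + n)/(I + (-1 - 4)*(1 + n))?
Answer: -171500/17 ≈ -10088.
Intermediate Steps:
D(n, I) = 2*n/(-5 + I - 5*n) (D(n, I) = (2*n)/(I - 5*(1 + n)) = (2*n)/(I + (-5 - 5*n)) = (2*n)/(-5 + I - 5*n) = 2*n/(-5 + I - 5*n))
(175*98)*D(-5, -3) = (175*98)*(-2*(-5)/(5 - 1*(-3) + 5*(-5))) = 17150*(-2*(-5)/(5 + 3 - 25)) = 17150*(-2*(-5)/(-17)) = 17150*(-2*(-5)*(-1/17)) = 17150*(-10/17) = -171500/17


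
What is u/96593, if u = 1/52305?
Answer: 1/5052296865 ≈ 1.9793e-10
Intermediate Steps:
u = 1/52305 ≈ 1.9119e-5
u/96593 = (1/52305)/96593 = (1/52305)*(1/96593) = 1/5052296865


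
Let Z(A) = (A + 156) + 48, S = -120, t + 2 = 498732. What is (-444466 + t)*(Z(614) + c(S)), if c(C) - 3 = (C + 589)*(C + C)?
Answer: -6063405096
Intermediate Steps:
t = 498730 (t = -2 + 498732 = 498730)
Z(A) = 204 + A (Z(A) = (156 + A) + 48 = 204 + A)
c(C) = 3 + 2*C*(589 + C) (c(C) = 3 + (C + 589)*(C + C) = 3 + (589 + C)*(2*C) = 3 + 2*C*(589 + C))
(-444466 + t)*(Z(614) + c(S)) = (-444466 + 498730)*((204 + 614) + (3 + 2*(-120)² + 1178*(-120))) = 54264*(818 + (3 + 2*14400 - 141360)) = 54264*(818 + (3 + 28800 - 141360)) = 54264*(818 - 112557) = 54264*(-111739) = -6063405096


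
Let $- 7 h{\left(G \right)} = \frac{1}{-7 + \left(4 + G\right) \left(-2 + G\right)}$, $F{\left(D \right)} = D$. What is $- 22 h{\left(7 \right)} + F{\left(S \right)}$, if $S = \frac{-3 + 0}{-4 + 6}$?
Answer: $- \frac{241}{168} \approx -1.4345$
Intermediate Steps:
$S = - \frac{3}{2} \approx -1.5$
$h{\left(G \right)} = - \frac{1}{7 \left(-7 + \left(-2 + G\right) \left(4 + G\right)\right)}$ ($h{\left(G \right)} = - \frac{1}{7 \left(-7 + \left(4 + G\right) \left(-2 + G\right)\right)} = - \frac{1}{7 \left(-7 + \left(-2 + G\right) \left(4 + G\right)\right)}$)
$- 22 h{\left(7 \right)} + F{\left(S \right)} = - 22 \left(- \frac{1}{-105 + 7 \cdot 7^{2} + 14 \cdot 7}\right) - \frac{3}{2} = - 22 \left(- \frac{1}{-105 + 7 \cdot 49 + 98}\right) - \frac{3}{2} = - 22 \left(- \frac{1}{-105 + 343 + 98}\right) - \frac{3}{2} = - 22 \left(- \frac{1}{336}\right) - \frac{3}{2} = - 22 \left(\left(-1\right) \frac{1}{336}\right) - \frac{3}{2} = \left(-22\right) \left(- \frac{1}{336}\right) - \frac{3}{2} = \frac{11}{168} - \frac{3}{2} = - \frac{241}{168}$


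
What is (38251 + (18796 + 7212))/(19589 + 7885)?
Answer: 64259/27474 ≈ 2.3389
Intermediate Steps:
(38251 + (18796 + 7212))/(19589 + 7885) = (38251 + 26008)/27474 = 64259*(1/27474) = 64259/27474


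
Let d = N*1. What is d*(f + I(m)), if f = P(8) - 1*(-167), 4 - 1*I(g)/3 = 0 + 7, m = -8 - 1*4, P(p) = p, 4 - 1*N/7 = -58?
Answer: 72044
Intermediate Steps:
N = 434 (N = 28 - 7*(-58) = 28 + 406 = 434)
m = -12 (m = -8 - 4 = -12)
I(g) = -9 (I(g) = 12 - 3*(0 + 7) = 12 - 3*7 = 12 - 21 = -9)
f = 175 (f = 8 - 1*(-167) = 8 + 167 = 175)
d = 434 (d = 434*1 = 434)
d*(f + I(m)) = 434*(175 - 9) = 434*166 = 72044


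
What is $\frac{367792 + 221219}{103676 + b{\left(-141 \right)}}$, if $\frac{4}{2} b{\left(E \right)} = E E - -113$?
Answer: $\frac{196337}{37891} \approx 5.1816$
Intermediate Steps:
$b{\left(E \right)} = \frac{113}{2} + \frac{E^{2}}{2}$ ($b{\left(E \right)} = \frac{E E - -113}{2} = \frac{E^{2} + 113}{2} = \frac{113 + E^{2}}{2} = \frac{113}{2} + \frac{E^{2}}{2}$)
$\frac{367792 + 221219}{103676 + b{\left(-141 \right)}} = \frac{367792 + 221219}{103676 + \left(\frac{113}{2} + \frac{\left(-141\right)^{2}}{2}\right)} = \frac{589011}{103676 + \left(\frac{113}{2} + \frac{1}{2} \cdot 19881\right)} = \frac{589011}{103676 + \left(\frac{113}{2} + \frac{19881}{2}\right)} = \frac{589011}{103676 + 9997} = \frac{589011}{113673} = 589011 \cdot \frac{1}{113673} = \frac{196337}{37891}$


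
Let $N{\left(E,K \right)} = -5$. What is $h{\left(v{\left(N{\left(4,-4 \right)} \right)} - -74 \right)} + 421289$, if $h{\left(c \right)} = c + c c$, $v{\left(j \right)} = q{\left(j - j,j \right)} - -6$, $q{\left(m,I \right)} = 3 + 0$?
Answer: $428261$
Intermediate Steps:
$q{\left(m,I \right)} = 3$
$v{\left(j \right)} = 9$ ($v{\left(j \right)} = 3 - -6 = 3 + 6 = 9$)
$h{\left(c \right)} = c + c^{2}$
$h{\left(v{\left(N{\left(4,-4 \right)} \right)} - -74 \right)} + 421289 = \left(9 - -74\right) \left(1 + \left(9 - -74\right)\right) + 421289 = \left(9 + 74\right) \left(1 + \left(9 + 74\right)\right) + 421289 = 83 \left(1 + 83\right) + 421289 = 83 \cdot 84 + 421289 = 6972 + 421289 = 428261$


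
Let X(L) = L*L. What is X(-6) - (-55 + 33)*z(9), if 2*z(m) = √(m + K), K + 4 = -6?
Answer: 36 + 11*I ≈ 36.0 + 11.0*I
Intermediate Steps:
K = -10 (K = -4 - 6 = -10)
X(L) = L²
z(m) = √(-10 + m)/2 (z(m) = √(m - 10)/2 = √(-10 + m)/2)
X(-6) - (-55 + 33)*z(9) = (-6)² - (-55 + 33)*√(-10 + 9)/2 = 36 - (-22)*√(-1)/2 = 36 - (-22)*I/2 = 36 - (-11)*I = 36 + 11*I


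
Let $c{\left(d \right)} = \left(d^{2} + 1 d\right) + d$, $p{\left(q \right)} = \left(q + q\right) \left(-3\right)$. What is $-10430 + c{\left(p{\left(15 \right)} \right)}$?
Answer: $-2510$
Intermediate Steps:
$p{\left(q \right)} = - 6 q$ ($p{\left(q \right)} = 2 q \left(-3\right) = - 6 q$)
$c{\left(d \right)} = d^{2} + 2 d$ ($c{\left(d \right)} = \left(d^{2} + d\right) + d = \left(d + d^{2}\right) + d = d^{2} + 2 d$)
$-10430 + c{\left(p{\left(15 \right)} \right)} = -10430 + \left(-6\right) 15 \left(2 - 90\right) = -10430 - 90 \left(2 - 90\right) = -10430 - -7920 = -10430 + 7920 = -2510$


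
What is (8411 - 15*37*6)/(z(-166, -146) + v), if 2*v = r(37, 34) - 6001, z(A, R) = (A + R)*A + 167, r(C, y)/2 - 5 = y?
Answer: 10162/97995 ≈ 0.10370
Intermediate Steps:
r(C, y) = 10 + 2*y
z(A, R) = 167 + A*(A + R) (z(A, R) = A*(A + R) + 167 = 167 + A*(A + R))
v = -5923/2 (v = ((10 + 2*34) - 6001)/2 = ((10 + 68) - 6001)/2 = (78 - 6001)/2 = (½)*(-5923) = -5923/2 ≈ -2961.5)
(8411 - 15*37*6)/(z(-166, -146) + v) = (8411 - 15*37*6)/((167 + (-166)² - 166*(-146)) - 5923/2) = (8411 - 555*6)/((167 + 27556 + 24236) - 5923/2) = (8411 - 3330)/(51959 - 5923/2) = 5081/(97995/2) = 5081*(2/97995) = 10162/97995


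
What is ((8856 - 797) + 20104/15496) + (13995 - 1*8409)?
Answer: 26432878/1937 ≈ 13646.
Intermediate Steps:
((8856 - 797) + 20104/15496) + (13995 - 1*8409) = (8059 + 20104*(1/15496)) + (13995 - 8409) = (8059 + 2513/1937) + 5586 = 15612796/1937 + 5586 = 26432878/1937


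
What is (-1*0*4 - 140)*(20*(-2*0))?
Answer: 0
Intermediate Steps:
(-1*0*4 - 140)*(20*(-2*0)) = (0*4 - 140)*(20*0) = (0 - 140)*0 = -140*0 = 0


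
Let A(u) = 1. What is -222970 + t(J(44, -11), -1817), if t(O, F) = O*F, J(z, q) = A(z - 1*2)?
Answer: -224787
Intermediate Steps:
J(z, q) = 1
t(O, F) = F*O
-222970 + t(J(44, -11), -1817) = -222970 - 1817*1 = -222970 - 1817 = -224787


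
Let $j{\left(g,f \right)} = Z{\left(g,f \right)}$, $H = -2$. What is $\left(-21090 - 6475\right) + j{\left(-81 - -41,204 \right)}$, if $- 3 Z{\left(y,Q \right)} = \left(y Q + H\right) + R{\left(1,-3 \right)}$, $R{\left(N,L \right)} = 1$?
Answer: $- \frac{74534}{3} \approx -24845.0$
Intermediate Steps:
$Z{\left(y,Q \right)} = \frac{1}{3} - \frac{Q y}{3}$ ($Z{\left(y,Q \right)} = - \frac{\left(y Q - 2\right) + 1}{3} = - \frac{\left(Q y - 2\right) + 1}{3} = - \frac{\left(-2 + Q y\right) + 1}{3} = - \frac{-1 + Q y}{3} = \frac{1}{3} - \frac{Q y}{3}$)
$j{\left(g,f \right)} = \frac{1}{3} - \frac{f g}{3}$
$\left(-21090 - 6475\right) + j{\left(-81 - -41,204 \right)} = \left(-21090 - 6475\right) - \left(- \frac{1}{3} + 68 \left(-81 - -41\right)\right) = \left(-21090 - 6475\right) - \left(- \frac{1}{3} + 68 \left(-81 + 41\right)\right) = -27565 - \left(- \frac{1}{3} + 68 \left(-40\right)\right) = -27565 + \left(\frac{1}{3} + 2720\right) = -27565 + \frac{8161}{3} = - \frac{74534}{3}$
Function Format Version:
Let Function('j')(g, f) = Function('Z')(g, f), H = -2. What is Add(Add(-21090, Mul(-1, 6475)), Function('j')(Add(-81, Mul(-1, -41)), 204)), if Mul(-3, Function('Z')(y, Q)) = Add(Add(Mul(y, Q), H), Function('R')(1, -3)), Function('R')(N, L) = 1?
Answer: Rational(-74534, 3) ≈ -24845.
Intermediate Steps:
Function('Z')(y, Q) = Add(Rational(1, 3), Mul(Rational(-1, 3), Q, y)) (Function('Z')(y, Q) = Mul(Rational(-1, 3), Add(Add(Mul(y, Q), -2), 1)) = Mul(Rational(-1, 3), Add(Add(Mul(Q, y), -2), 1)) = Mul(Rational(-1, 3), Add(Add(-2, Mul(Q, y)), 1)) = Mul(Rational(-1, 3), Add(-1, Mul(Q, y))) = Add(Rational(1, 3), Mul(Rational(-1, 3), Q, y)))
Function('j')(g, f) = Add(Rational(1, 3), Mul(Rational(-1, 3), f, g))
Add(Add(-21090, Mul(-1, 6475)), Function('j')(Add(-81, Mul(-1, -41)), 204)) = Add(Add(-21090, Mul(-1, 6475)), Add(Rational(1, 3), Mul(Rational(-1, 3), 204, Add(-81, Mul(-1, -41))))) = Add(Add(-21090, -6475), Add(Rational(1, 3), Mul(Rational(-1, 3), 204, Add(-81, 41)))) = Add(-27565, Add(Rational(1, 3), Mul(Rational(-1, 3), 204, -40))) = Add(-27565, Add(Rational(1, 3), 2720)) = Add(-27565, Rational(8161, 3)) = Rational(-74534, 3)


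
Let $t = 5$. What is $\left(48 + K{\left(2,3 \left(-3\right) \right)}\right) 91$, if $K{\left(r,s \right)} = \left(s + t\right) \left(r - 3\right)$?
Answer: $4732$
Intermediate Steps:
$K{\left(r,s \right)} = \left(-3 + r\right) \left(5 + s\right)$ ($K{\left(r,s \right)} = \left(s + 5\right) \left(r - 3\right) = \left(5 + s\right) \left(-3 + r\right) = \left(-3 + r\right) \left(5 + s\right)$)
$\left(48 + K{\left(2,3 \left(-3\right) \right)}\right) 91 = \left(48 + \left(-15 - 3 \cdot 3 \left(-3\right) + 5 \cdot 2 + 2 \cdot 3 \left(-3\right)\right)\right) 91 = \left(48 + \left(-15 - -27 + 10 + 2 \left(-9\right)\right)\right) 91 = \left(48 + \left(-15 + 27 + 10 - 18\right)\right) 91 = \left(48 + 4\right) 91 = 52 \cdot 91 = 4732$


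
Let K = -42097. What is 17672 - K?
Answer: 59769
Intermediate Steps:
17672 - K = 17672 - 1*(-42097) = 17672 + 42097 = 59769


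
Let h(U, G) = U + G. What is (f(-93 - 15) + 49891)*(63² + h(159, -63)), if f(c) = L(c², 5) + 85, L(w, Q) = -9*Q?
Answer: 202969515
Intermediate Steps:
h(U, G) = G + U
f(c) = 40 (f(c) = -9*5 + 85 = -45 + 85 = 40)
(f(-93 - 15) + 49891)*(63² + h(159, -63)) = (40 + 49891)*(63² + (-63 + 159)) = 49931*(3969 + 96) = 49931*4065 = 202969515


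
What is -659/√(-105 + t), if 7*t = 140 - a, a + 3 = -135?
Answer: 659*I*√3199/457 ≈ 81.56*I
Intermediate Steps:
a = -138 (a = -3 - 135 = -138)
t = 278/7 (t = (140 - 1*(-138))/7 = (140 + 138)/7 = (⅐)*278 = 278/7 ≈ 39.714)
-659/√(-105 + t) = -659/√(-105 + 278/7) = -659*(-I*√3199/457) = -(-659)*I*√3199/457 = 659*I*√3199/457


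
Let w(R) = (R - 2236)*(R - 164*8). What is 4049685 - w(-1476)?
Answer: -6299371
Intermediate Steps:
w(R) = (-2236 + R)*(-1312 + R) (w(R) = (-2236 + R)*(R - 1312) = (-2236 + R)*(-1312 + R))
4049685 - w(-1476) = 4049685 - (2933632 + (-1476)² - 3548*(-1476)) = 4049685 - (2933632 + 2178576 + 5236848) = 4049685 - 1*10349056 = 4049685 - 10349056 = -6299371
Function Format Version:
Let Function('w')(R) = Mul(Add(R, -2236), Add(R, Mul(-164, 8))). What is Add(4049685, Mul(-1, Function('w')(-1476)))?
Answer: -6299371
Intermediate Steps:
Function('w')(R) = Mul(Add(-2236, R), Add(-1312, R)) (Function('w')(R) = Mul(Add(-2236, R), Add(R, -1312)) = Mul(Add(-2236, R), Add(-1312, R)))
Add(4049685, Mul(-1, Function('w')(-1476))) = Add(4049685, Mul(-1, Add(2933632, Pow(-1476, 2), Mul(-3548, -1476)))) = Add(4049685, Mul(-1, Add(2933632, 2178576, 5236848))) = Add(4049685, Mul(-1, 10349056)) = Add(4049685, -10349056) = -6299371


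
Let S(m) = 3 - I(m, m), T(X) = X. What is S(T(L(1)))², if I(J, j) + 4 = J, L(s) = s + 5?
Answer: 1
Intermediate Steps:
L(s) = 5 + s
I(J, j) = -4 + J
S(m) = 7 - m (S(m) = 3 - (-4 + m) = 3 + (4 - m) = 7 - m)
S(T(L(1)))² = (7 - (5 + 1))² = (7 - 1*6)² = (7 - 6)² = 1² = 1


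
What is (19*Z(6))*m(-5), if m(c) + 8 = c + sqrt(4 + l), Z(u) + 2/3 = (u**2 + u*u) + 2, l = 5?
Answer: -41800/3 ≈ -13933.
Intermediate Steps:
Z(u) = 4/3 + 2*u**2 (Z(u) = -2/3 + ((u**2 + u*u) + 2) = -2/3 + ((u**2 + u**2) + 2) = -2/3 + (2*u**2 + 2) = -2/3 + (2 + 2*u**2) = 4/3 + 2*u**2)
m(c) = -5 + c (m(c) = -8 + (c + sqrt(4 + 5)) = -8 + (c + sqrt(9)) = -8 + (c + 3) = -8 + (3 + c) = -5 + c)
(19*Z(6))*m(-5) = (19*(4/3 + 2*6**2))*(-5 - 5) = (19*(4/3 + 2*36))*(-10) = (19*(4/3 + 72))*(-10) = (19*(220/3))*(-10) = (4180/3)*(-10) = -41800/3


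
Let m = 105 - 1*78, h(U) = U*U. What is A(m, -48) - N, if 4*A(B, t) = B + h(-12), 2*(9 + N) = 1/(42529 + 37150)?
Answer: 16493551/318716 ≈ 51.750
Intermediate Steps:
N = -1434221/159358 (N = -9 + 1/(2*(42529 + 37150)) = -9 + (½)/79679 = -9 + (½)*(1/79679) = -9 + 1/159358 = -1434221/159358 ≈ -9.0000)
h(U) = U²
m = 27 (m = 105 - 78 = 27)
A(B, t) = 36 + B/4 (A(B, t) = (B + (-12)²)/4 = (B + 144)/4 = (144 + B)/4 = 36 + B/4)
A(m, -48) - N = (36 + (¼)*27) - 1*(-1434221/159358) = (36 + 27/4) + 1434221/159358 = 171/4 + 1434221/159358 = 16493551/318716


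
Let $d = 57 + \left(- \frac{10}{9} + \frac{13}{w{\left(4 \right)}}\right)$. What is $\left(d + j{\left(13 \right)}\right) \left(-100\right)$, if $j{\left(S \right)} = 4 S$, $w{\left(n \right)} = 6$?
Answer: $- \frac{99050}{9} \approx -11006.0$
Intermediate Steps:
$d = \frac{1045}{18}$ ($d = 57 + \left(- \frac{10}{9} + \frac{13}{6}\right) = 57 + \frac{19}{18} = \frac{1045}{18} \approx 58.056$)
$\left(d + j{\left(13 \right)}\right) \left(-100\right) = \left(\frac{1045}{18} + 4 \cdot 13\right) \left(-100\right) = \left(\frac{1045}{18} + 52\right) \left(-100\right) = \frac{1981}{18} \left(-100\right) = - \frac{99050}{9}$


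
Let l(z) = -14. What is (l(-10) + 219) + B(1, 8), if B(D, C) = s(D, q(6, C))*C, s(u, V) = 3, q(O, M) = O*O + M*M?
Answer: 229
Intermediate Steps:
q(O, M) = M² + O² (q(O, M) = O² + M² = M² + O²)
B(D, C) = 3*C
(l(-10) + 219) + B(1, 8) = (-14 + 219) + 3*8 = 205 + 24 = 229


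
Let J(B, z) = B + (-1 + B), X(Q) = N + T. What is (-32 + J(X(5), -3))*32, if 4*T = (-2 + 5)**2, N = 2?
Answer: -784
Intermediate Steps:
T = 9/4 (T = (-2 + 5)**2/4 = (1/4)*3**2 = (1/4)*9 = 9/4 ≈ 2.2500)
X(Q) = 17/4 (X(Q) = 2 + 9/4 = 17/4)
J(B, z) = -1 + 2*B
(-32 + J(X(5), -3))*32 = (-32 + (-1 + 2*(17/4)))*32 = (-32 + (-1 + 17/2))*32 = (-32 + 15/2)*32 = -49/2*32 = -784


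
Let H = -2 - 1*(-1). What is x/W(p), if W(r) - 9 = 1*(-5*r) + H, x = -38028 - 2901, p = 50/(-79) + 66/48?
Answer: -25867128/2711 ≈ -9541.5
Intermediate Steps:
H = -1 (H = -2 + 1 = -1)
p = 469/632 (p = 50*(-1/79) + 66*(1/48) = -50/79 + 11/8 = 469/632 ≈ 0.74209)
x = -40929
W(r) = 8 - 5*r (W(r) = 9 + (1*(-5*r) - 1) = 9 + (-5*r - 1) = 9 + (-1 - 5*r) = 8 - 5*r)
x/W(p) = -40929/(8 - 5*469/632) = -40929/(8 - 2345/632) = -40929/2711/632 = -40929*632/2711 = -25867128/2711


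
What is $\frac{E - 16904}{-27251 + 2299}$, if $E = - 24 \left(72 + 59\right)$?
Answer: $\frac{2506}{3119} \approx 0.80346$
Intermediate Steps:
$E = -3144$ ($E = \left(-24\right) 131 = -3144$)
$\frac{E - 16904}{-27251 + 2299} = \frac{-3144 - 16904}{-27251 + 2299} = \frac{-3144 - 16904}{-24952} = \left(-3144 - 16904\right) \left(- \frac{1}{24952}\right) = \left(-20048\right) \left(- \frac{1}{24952}\right) = \frac{2506}{3119}$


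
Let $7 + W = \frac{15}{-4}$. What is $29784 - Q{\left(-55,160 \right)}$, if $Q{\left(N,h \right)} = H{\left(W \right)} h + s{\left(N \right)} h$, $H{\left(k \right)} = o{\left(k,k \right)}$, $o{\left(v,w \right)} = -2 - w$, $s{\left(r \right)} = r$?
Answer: $37184$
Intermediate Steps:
$W = - \frac{43}{4}$ ($W = -7 + \frac{15}{-4} = -7 + 15 \left(- \frac{1}{4}\right) = -7 - \frac{15}{4} = - \frac{43}{4} \approx -10.75$)
$H{\left(k \right)} = -2 - k$
$Q{\left(N,h \right)} = \frac{35 h}{4} + N h$ ($Q{\left(N,h \right)} = \left(-2 - - \frac{43}{4}\right) h + N h = \left(-2 + \frac{43}{4}\right) h + N h = \frac{35 h}{4} + N h$)
$29784 - Q{\left(-55,160 \right)} = 29784 - \frac{1}{4} \cdot 160 \left(35 + 4 \left(-55\right)\right) = 29784 - \frac{1}{4} \cdot 160 \left(35 - 220\right) = 29784 - \frac{1}{4} \cdot 160 \left(-185\right) = 29784 - -7400 = 29784 + 7400 = 37184$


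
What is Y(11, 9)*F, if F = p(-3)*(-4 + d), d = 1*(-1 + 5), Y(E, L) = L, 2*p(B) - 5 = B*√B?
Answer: 0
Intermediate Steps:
p(B) = 5/2 + B^(3/2)/2 (p(B) = 5/2 + (B*√B)/2 = 5/2 + B^(3/2)/2)
d = 4 (d = 1*4 = 4)
F = 0 (F = (5/2 + (-3)^(3/2)/2)*(-4 + 4) = (5/2 + (-3*I*√3)/2)*0 = (5/2 - 3*I*√3/2)*0 = 0)
Y(11, 9)*F = 9*0 = 0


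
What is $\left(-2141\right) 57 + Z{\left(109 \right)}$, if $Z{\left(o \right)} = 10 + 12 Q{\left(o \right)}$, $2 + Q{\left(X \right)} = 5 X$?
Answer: $-115511$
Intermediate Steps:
$Q{\left(X \right)} = -2 + 5 X$
$Z{\left(o \right)} = -14 + 60 o$ ($Z{\left(o \right)} = 10 + 12 \left(-2 + 5 o\right) = 10 + \left(-24 + 60 o\right) = -14 + 60 o$)
$\left(-2141\right) 57 + Z{\left(109 \right)} = \left(-2141\right) 57 + \left(-14 + 60 \cdot 109\right) = -122037 + \left(-14 + 6540\right) = -122037 + 6526 = -115511$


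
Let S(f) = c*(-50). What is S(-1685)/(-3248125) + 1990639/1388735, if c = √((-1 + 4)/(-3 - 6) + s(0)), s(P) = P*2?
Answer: 1990639/1388735 + 2*I*√3/389775 ≈ 1.4334 + 8.8874e-6*I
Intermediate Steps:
s(P) = 2*P
c = I*√3/3 (c = √((-1 + 4)/(-3 - 6) + 2*0) = √(3/(-9) + 0) = √(3*(-⅑) + 0) = √(-⅓ + 0) = √(-⅓) = I*√3/3 ≈ 0.57735*I)
S(f) = -50*I*√3/3 (S(f) = (I*√3/3)*(-50) = -50*I*√3/3)
S(-1685)/(-3248125) + 1990639/1388735 = -50*I*√3/3/(-3248125) + 1990639/1388735 = -50*I*√3/3*(-1/3248125) + 1990639*(1/1388735) = 2*I*√3/389775 + 1990639/1388735 = 1990639/1388735 + 2*I*√3/389775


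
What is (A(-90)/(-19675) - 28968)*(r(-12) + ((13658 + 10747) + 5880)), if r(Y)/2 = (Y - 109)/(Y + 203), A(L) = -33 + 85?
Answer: -3296674493840236/3757925 ≈ -8.7726e+8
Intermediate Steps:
A(L) = 52
r(Y) = 2*(-109 + Y)/(203 + Y) (r(Y) = 2*((Y - 109)/(Y + 203)) = 2*((-109 + Y)/(203 + Y)) = 2*(-109 + Y)/(203 + Y))
(A(-90)/(-19675) - 28968)*(r(-12) + ((13658 + 10747) + 5880)) = (52/(-19675) - 28968)*(2*(-109 - 12)/(203 - 12) + ((13658 + 10747) + 5880)) = (52*(-1/19675) - 28968)*(2*(-121)/191 + (24405 + 5880)) = (-52/19675 - 28968)*(2*(1/191)*(-121) + 30285) = -569945452*(-242/191 + 30285)/19675 = -569945452/19675*5784193/191 = -3296674493840236/3757925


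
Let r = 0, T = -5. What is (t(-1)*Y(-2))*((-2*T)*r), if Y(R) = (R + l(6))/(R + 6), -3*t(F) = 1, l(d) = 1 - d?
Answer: 0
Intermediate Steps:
t(F) = -⅓ (t(F) = -⅓*1 = -⅓)
Y(R) = (-5 + R)/(6 + R) (Y(R) = (R + (1 - 1*6))/(R + 6) = (R + (1 - 6))/(6 + R) = (R - 5)/(6 + R) = (-5 + R)/(6 + R))
(t(-1)*Y(-2))*((-2*T)*r) = (-(-5 - 2)/(3*(6 - 2)))*(-2*(-5)*0) = (-(-7)/(3*4))*(10*0) = -(-7)/12*0 = -⅓*(-7/4)*0 = (7/12)*0 = 0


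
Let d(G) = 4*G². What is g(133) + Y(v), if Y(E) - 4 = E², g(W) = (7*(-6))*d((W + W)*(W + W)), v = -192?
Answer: -841077101180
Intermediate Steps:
g(W) = -2688*W⁴ (g(W) = (7*(-6))*(4*((W + W)*(W + W))²) = -168*((2*W)*(2*W))² = -168*(4*W²)² = -168*16*W⁴ = -2688*W⁴)
Y(E) = 4 + E²
g(133) + Y(v) = -2688*133⁴ + (4 + (-192)²) = -2688*312900721 + (4 + 36864) = -841077138048 + 36868 = -841077101180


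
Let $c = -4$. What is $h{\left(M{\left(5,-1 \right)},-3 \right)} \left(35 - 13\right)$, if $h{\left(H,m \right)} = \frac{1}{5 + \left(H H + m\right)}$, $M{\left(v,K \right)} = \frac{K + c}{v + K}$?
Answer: $\frac{352}{57} \approx 6.1754$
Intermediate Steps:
$M{\left(v,K \right)} = \frac{-4 + K}{K + v}$ ($M{\left(v,K \right)} = \frac{K - 4}{v + K} = \frac{-4 + K}{K + v}$)
$h{\left(H,m \right)} = \frac{1}{5 + m + H^{2}}$ ($h{\left(H,m \right)} = \frac{1}{5 + \left(H^{2} + m\right)} = \frac{1}{5 + \left(m + H^{2}\right)} = \frac{1}{5 + m + H^{2}}$)
$h{\left(M{\left(5,-1 \right)},-3 \right)} \left(35 - 13\right) = \frac{35 - 13}{5 - 3 + \left(\frac{-4 - 1}{-1 + 5}\right)^{2}} = \frac{1}{5 - 3 + \left(\frac{1}{4} \left(-5\right)\right)^{2}} \cdot 22 = \frac{1}{5 - 3 + \left(- \frac{5}{4}\right)^{2}} \cdot 22 = \frac{1}{5 - 3 + \frac{25}{16}} \cdot 22 = \frac{1}{\frac{57}{16}} \cdot 22 = \frac{16}{57} \cdot 22 = \frac{352}{57}$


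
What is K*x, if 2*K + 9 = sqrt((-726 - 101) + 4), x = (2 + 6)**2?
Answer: -288 + 32*I*sqrt(823) ≈ -288.0 + 918.02*I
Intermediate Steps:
x = 64 (x = 8**2 = 64)
K = -9/2 + I*sqrt(823)/2 (K = -9/2 + sqrt((-726 - 101) + 4)/2 = -9/2 + sqrt(-827 + 4)/2 = -9/2 + sqrt(-823)/2 = -9/2 + (I*sqrt(823))/2 = -9/2 + I*sqrt(823)/2 ≈ -4.5 + 14.344*I)
K*x = (-9/2 + I*sqrt(823)/2)*64 = -288 + 32*I*sqrt(823)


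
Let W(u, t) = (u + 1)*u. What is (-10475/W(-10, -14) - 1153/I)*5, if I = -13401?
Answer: -15585745/26802 ≈ -581.51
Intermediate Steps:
W(u, t) = u*(1 + u) (W(u, t) = (1 + u)*u = u*(1 + u))
(-10475/W(-10, -14) - 1153/I)*5 = (-10475*(-1/(10*(1 - 10))) - 1153/(-13401))*5 = (-10475/((-10*(-9))) - 1153*(-1/13401))*5 = (-10475/90 + 1153/13401)*5 = (-10475*1/90 + 1153/13401)*5 = (-2095/18 + 1153/13401)*5 = -3117149/26802*5 = -15585745/26802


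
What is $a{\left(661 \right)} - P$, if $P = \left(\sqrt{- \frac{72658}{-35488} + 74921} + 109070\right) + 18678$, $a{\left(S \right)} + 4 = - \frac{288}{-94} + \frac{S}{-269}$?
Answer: $- \frac{1615160867}{12643} - \frac{\sqrt{1474342919277}}{4436} \approx -1.2803 \cdot 10^{5}$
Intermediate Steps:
$a{\left(S \right)} = - \frac{44}{47} - \frac{S}{269}$ ($a{\left(S \right)} = -4 + \left(- \frac{288}{-94} + \frac{S}{-269}\right) = -4 + \left(\left(-288\right) \left(- \frac{1}{94}\right) + S \left(- \frac{1}{269}\right)\right) = -4 - \left(- \frac{144}{47} + \frac{S}{269}\right) = - \frac{44}{47} - \frac{S}{269}$)
$P = 127748 + \frac{\sqrt{1474342919277}}{4436}$ ($P = \left(\sqrt{\left(-72658\right) \left(- \frac{1}{35488}\right) + 74921} + 109070\right) + 18678 = \left(\sqrt{\frac{36329}{17744} + 74921} + 109070\right) + 18678 = \left(\sqrt{\frac{1329434553}{17744}} + 109070\right) + 18678 = \left(\frac{\sqrt{1474342919277}}{4436} + 109070\right) + 18678 = \left(109070 + \frac{\sqrt{1474342919277}}{4436}\right) + 18678 = 127748 + \frac{\sqrt{1474342919277}}{4436} \approx 1.2802 \cdot 10^{5}$)
$a{\left(661 \right)} - P = \left(- \frac{44}{47} - \frac{661}{269}\right) - \left(127748 + \frac{\sqrt{1474342919277}}{4436}\right) = - \frac{42903}{12643} - \left(127748 + \frac{\sqrt{1474342919277}}{4436}\right) = - \frac{1615160867}{12643} - \frac{\sqrt{1474342919277}}{4436}$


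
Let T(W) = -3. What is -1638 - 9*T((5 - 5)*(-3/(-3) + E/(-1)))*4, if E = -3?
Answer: -1530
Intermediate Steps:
-1638 - 9*T((5 - 5)*(-3/(-3) + E/(-1)))*4 = -1638 - 9*(-3)*4 = -1638 - (-27)*4 = -1638 - 1*(-108) = -1638 + 108 = -1530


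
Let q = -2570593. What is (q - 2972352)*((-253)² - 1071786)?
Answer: 5586052483265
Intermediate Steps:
(q - 2972352)*((-253)² - 1071786) = (-2570593 - 2972352)*((-253)² - 1071786) = -5542945*(64009 - 1071786) = -5542945*(-1007777) = 5586052483265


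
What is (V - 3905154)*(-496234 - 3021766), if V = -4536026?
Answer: 29696071240000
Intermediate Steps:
(V - 3905154)*(-496234 - 3021766) = (-4536026 - 3905154)*(-496234 - 3021766) = -8441180*(-3518000) = 29696071240000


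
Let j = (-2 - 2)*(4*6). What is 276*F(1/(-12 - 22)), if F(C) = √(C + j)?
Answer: 138*I*√111010/17 ≈ 2704.7*I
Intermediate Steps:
j = -96 (j = -4*24 = -96)
F(C) = √(-96 + C) (F(C) = √(C - 96) = √(-96 + C))
276*F(1/(-12 - 22)) = 276*√(-96 + 1/(-12 - 22)) = 276*√(-96 + 1/(-34)) = 276*√(-96 - 1/34) = 276*√(-3265/34) = 276*(I*√111010/34) = 138*I*√111010/17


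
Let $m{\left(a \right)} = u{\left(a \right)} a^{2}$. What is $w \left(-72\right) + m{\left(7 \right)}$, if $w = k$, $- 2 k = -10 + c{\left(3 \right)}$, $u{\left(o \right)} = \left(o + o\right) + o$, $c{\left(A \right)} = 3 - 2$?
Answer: $705$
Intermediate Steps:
$c{\left(A \right)} = 1$
$u{\left(o \right)} = 3 o$ ($u{\left(o \right)} = 2 o + o = 3 o$)
$m{\left(a \right)} = 3 a^{3}$ ($m{\left(a \right)} = 3 a a^{2} = 3 a^{3}$)
$k = \frac{9}{2}$ ($k = - \frac{-10 + 1}{2} = \left(- \frac{1}{2}\right) \left(-9\right) = \frac{9}{2} \approx 4.5$)
$w = \frac{9}{2} \approx 4.5$
$w \left(-72\right) + m{\left(7 \right)} = \frac{9}{2} \left(-72\right) + 3 \cdot 7^{3} = -324 + 3 \cdot 343 = -324 + 1029 = 705$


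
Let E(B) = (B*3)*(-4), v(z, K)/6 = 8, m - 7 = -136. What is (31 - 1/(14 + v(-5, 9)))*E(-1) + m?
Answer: 7527/31 ≈ 242.81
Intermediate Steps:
m = -129 (m = 7 - 136 = -129)
v(z, K) = 48 (v(z, K) = 6*8 = 48)
E(B) = -12*B (E(B) = (3*B)*(-4) = -12*B)
(31 - 1/(14 + v(-5, 9)))*E(-1) + m = (31 - 1/(14 + 48))*(-12*(-1)) - 129 = (31 - 1/62)*12 - 129 = (1921/62)*12 - 129 = 11526/31 - 129 = 7527/31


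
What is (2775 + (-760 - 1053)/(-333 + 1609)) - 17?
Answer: 3517395/1276 ≈ 2756.6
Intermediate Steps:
(2775 + (-760 - 1053)/(-333 + 1609)) - 17 = (2775 - 1813/1276) - 17 = 3539087/1276 - 17 = 3517395/1276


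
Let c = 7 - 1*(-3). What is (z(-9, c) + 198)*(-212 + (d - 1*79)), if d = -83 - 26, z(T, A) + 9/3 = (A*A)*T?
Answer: 282000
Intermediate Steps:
c = 10 (c = 7 + 3 = 10)
z(T, A) = -3 + T*A² (z(T, A) = -3 + (A*A)*T = -3 + A²*T = -3 + T*A²)
d = -109
(z(-9, c) + 198)*(-212 + (d - 1*79)) = ((-3 - 9*10²) + 198)*(-212 + (-109 - 1*79)) = ((-3 - 9*100) + 198)*(-212 + (-109 - 79)) = ((-3 - 900) + 198)*(-212 - 188) = (-903 + 198)*(-400) = -705*(-400) = 282000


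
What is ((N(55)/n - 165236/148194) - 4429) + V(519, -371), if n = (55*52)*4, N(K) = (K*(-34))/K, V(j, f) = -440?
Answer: -2064125670569/423834840 ≈ -4870.1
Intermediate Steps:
N(K) = -34 (N(K) = (-34*K)/K = -34)
n = 11440 (n = 2860*4 = 11440)
((N(55)/n - 165236/148194) - 4429) + V(519, -371) = ((-34/11440 - 165236/148194) - 4429) - 440 = ((-34*1/11440 - 165236*1/148194) - 4429) - 440 = ((-17/5720 - 82618/74097) - 4429) - 440 = (-473834609/423834840 - 4429) - 440 = -1877638340969/423834840 - 440 = -2064125670569/423834840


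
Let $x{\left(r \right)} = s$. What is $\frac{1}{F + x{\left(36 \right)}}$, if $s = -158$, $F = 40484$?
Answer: $\frac{1}{40326} \approx 2.4798 \cdot 10^{-5}$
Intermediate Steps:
$x{\left(r \right)} = -158$
$\frac{1}{F + x{\left(36 \right)}} = \frac{1}{40484 - 158} = \frac{1}{40326}$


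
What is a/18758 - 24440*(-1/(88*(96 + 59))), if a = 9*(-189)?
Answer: 10881097/6396478 ≈ 1.7011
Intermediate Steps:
a = -1701
a/18758 - 24440*(-1/(88*(96 + 59))) = -1701/18758 - 24440*(-1/(88*(96 + 59))) = -1701*1/18758 - 24440/((-88*155)) = -1701/18758 - 24440/(-13640) = -1701/18758 - 24440*(-1/13640) = -1701/18758 + 611/341 = 10881097/6396478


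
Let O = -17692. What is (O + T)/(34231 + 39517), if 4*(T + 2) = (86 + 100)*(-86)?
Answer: -21693/73748 ≈ -0.29415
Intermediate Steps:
T = -4001 (T = -2 + ((86 + 100)*(-86))/4 = -2 + (186*(-86))/4 = -2 + (1/4)*(-15996) = -2 - 3999 = -4001)
(O + T)/(34231 + 39517) = (-17692 - 4001)/(34231 + 39517) = -21693/73748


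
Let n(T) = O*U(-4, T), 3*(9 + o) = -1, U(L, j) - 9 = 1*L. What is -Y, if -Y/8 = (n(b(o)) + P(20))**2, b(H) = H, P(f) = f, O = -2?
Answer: 800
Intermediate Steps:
U(L, j) = 9 + L (U(L, j) = 9 + 1*L = 9 + L)
o = -28/3 (o = -9 + (1/3)*(-1) = -9 - 1/3 = -28/3 ≈ -9.3333)
n(T) = -10 (n(T) = -2*(9 - 4) = -2*5 = -10)
Y = -800 (Y = -8*(-10 + 20)**2 = -8*10**2 = -8*100 = -800)
-Y = -1*(-800) = 800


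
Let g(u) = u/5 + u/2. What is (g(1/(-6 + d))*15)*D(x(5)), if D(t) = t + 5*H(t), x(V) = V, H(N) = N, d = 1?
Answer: -63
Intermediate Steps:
g(u) = 7*u/10 (g(u) = u*(⅕) + u*(½) = u/5 + u/2 = 7*u/10)
D(t) = 6*t (D(t) = t + 5*t = 6*t)
(g(1/(-6 + d))*15)*D(x(5)) = ((7/(10*(-6 + 1)))*15)*(6*5) = (((7/10)/(-5))*15)*30 = (((7/10)*(-⅕))*15)*30 = -7/50*15*30 = -21/10*30 = -63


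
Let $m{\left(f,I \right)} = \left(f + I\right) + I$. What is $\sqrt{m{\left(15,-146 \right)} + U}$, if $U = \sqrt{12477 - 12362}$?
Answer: $\sqrt{-277 + \sqrt{115}} \approx 16.318 i$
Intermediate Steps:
$m{\left(f,I \right)} = f + 2 I$ ($m{\left(f,I \right)} = \left(I + f\right) + I = f + 2 I$)
$U = \sqrt{115} \approx 10.724$
$\sqrt{m{\left(15,-146 \right)} + U} = \sqrt{\left(15 + 2 \left(-146\right)\right) + \sqrt{115}} = \sqrt{\left(15 - 292\right) + \sqrt{115}} = \sqrt{-277 + \sqrt{115}}$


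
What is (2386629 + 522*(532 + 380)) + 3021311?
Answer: 5884004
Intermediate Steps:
(2386629 + 522*(532 + 380)) + 3021311 = (2386629 + 522*912) + 3021311 = (2386629 + 476064) + 3021311 = 2862693 + 3021311 = 5884004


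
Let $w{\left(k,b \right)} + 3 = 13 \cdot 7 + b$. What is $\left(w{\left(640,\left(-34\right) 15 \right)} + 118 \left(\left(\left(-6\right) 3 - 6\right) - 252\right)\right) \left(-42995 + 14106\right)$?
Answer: $953048110$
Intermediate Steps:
$w{\left(k,b \right)} = 88 + b$ ($w{\left(k,b \right)} = -3 + \left(13 \cdot 7 + b\right) = -3 + \left(91 + b\right) = 88 + b$)
$\left(w{\left(640,\left(-34\right) 15 \right)} + 118 \left(\left(\left(-6\right) 3 - 6\right) - 252\right)\right) \left(-42995 + 14106\right) = \left(\left(88 - 510\right) + 118 \left(\left(\left(-6\right) 3 - 6\right) - 252\right)\right) \left(-42995 + 14106\right) = \left(\left(88 - 510\right) + 118 \left(\left(-18 - 6\right) - 252\right)\right) \left(-28889\right) = \left(-422 + 118 \left(-24 - 252\right)\right) \left(-28889\right) = \left(-422 + 118 \left(-276\right)\right) \left(-28889\right) = \left(-422 - 32568\right) \left(-28889\right) = \left(-32990\right) \left(-28889\right) = 953048110$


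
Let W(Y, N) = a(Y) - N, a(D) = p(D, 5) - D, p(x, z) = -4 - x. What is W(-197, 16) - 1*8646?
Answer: -8272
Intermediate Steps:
a(D) = -4 - 2*D (a(D) = (-4 - D) - D = -4 - 2*D)
W(Y, N) = -4 - N - 2*Y (W(Y, N) = (-4 - 2*Y) - N = -4 - N - 2*Y)
W(-197, 16) - 1*8646 = (-4 - 1*16 - 2*(-197)) - 1*8646 = (-4 - 16 + 394) - 8646 = 374 - 8646 = -8272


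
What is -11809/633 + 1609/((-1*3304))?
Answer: -40035433/2091432 ≈ -19.143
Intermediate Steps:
-11809/633 + 1609/((-1*3304)) = -11809*1/633 + 1609/(-3304) = -11809/633 + 1609*(-1/3304) = -11809/633 - 1609/3304 = -40035433/2091432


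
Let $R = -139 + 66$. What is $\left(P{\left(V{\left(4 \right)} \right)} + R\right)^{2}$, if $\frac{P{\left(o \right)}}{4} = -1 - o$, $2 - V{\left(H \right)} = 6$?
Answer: $3721$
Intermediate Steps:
$V{\left(H \right)} = -4$ ($V{\left(H \right)} = 2 - 6 = -4$)
$R = -73$
$P{\left(o \right)} = -4 - 4 o$ ($P{\left(o \right)} = 4 \left(-1 - o\right) = -4 - 4 o$)
$\left(P{\left(V{\left(4 \right)} \right)} + R\right)^{2} = \left(\left(-4 - -16\right) - 73\right)^{2} = \left(\left(-4 + 16\right) - 73\right)^{2} = \left(12 - 73\right)^{2} = \left(-61\right)^{2} = 3721$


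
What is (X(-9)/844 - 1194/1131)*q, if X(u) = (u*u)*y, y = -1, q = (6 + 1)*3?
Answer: -7695429/318188 ≈ -24.185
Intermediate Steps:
q = 21 (q = 7*3 = 21)
X(u) = -u² (X(u) = (u*u)*(-1) = u²*(-1) = -u²)
(X(-9)/844 - 1194/1131)*q = (-1*(-9)²/844 - 1194/1131)*21 = (-1*81*(1/844) - 1194*1/1131)*21 = (-81*1/844 - 398/377)*21 = (-81/844 - 398/377)*21 = -366449/318188*21 = -7695429/318188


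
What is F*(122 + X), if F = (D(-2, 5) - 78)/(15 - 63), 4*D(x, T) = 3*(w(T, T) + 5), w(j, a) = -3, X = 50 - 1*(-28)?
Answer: 1275/4 ≈ 318.75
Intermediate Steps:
X = 78 (X = 50 + 28 = 78)
D(x, T) = 3/2 (D(x, T) = (3*(-3 + 5))/4 = (3*2)/4 = (¼)*6 = 3/2)
F = 51/32 (F = (3/2 - 78)/(15 - 63) = -153/2/(-48) = -153/2*(-1/48) = 51/32 ≈ 1.5938)
F*(122 + X) = 51*(122 + 78)/32 = (51/32)*200 = 1275/4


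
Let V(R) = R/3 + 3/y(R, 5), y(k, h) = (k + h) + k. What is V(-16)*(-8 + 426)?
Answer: -20482/9 ≈ -2275.8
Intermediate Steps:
y(k, h) = h + 2*k (y(k, h) = (h + k) + k = h + 2*k)
V(R) = 3/(5 + 2*R) + R/3 (V(R) = R/3 + 3/(5 + 2*R) = 3/(5 + 2*R) + R/3)
V(-16)*(-8 + 426) = ((9 - 16*(5 + 2*(-16)))/(3*(5 + 2*(-16))))*(-8 + 426) = ((9 - 16*(5 - 32))/(3*(5 - 32)))*418 = ((⅓)*(9 - 16*(-27))/(-27))*418 = ((⅓)*(-1/27)*(9 + 432))*418 = ((⅓)*(-1/27)*441)*418 = -49/9*418 = -20482/9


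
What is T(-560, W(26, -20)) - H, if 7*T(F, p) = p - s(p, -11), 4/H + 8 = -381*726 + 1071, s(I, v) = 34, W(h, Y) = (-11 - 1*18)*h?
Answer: -217127856/1928801 ≈ -112.57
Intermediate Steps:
W(h, Y) = -29*h (W(h, Y) = (-11 - 18)*h = -29*h)
H = -4/275543 (H = 4/(-8 + (-381*726 + 1071)) = 4/(-8 + (-276606 + 1071)) = 4/(-8 - 275535) = 4/(-275543) = 4*(-1/275543) = -4/275543 ≈ -1.4517e-5)
T(F, p) = -34/7 + p/7 (T(F, p) = (p - 1*34)/7 = (p - 34)/7 = (-34 + p)/7 = -34/7 + p/7)
T(-560, W(26, -20)) - H = (-34/7 + (-29*26)/7) - 1*(-4/275543) = (-34/7 + (1/7)*(-754)) + 4/275543 = (-34/7 - 754/7) + 4/275543 = -788/7 + 4/275543 = -217127856/1928801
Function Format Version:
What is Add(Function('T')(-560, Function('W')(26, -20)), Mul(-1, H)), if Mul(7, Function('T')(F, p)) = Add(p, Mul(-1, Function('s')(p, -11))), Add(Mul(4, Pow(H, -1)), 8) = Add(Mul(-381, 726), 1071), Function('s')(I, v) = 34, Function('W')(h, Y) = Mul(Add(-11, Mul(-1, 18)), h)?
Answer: Rational(-217127856, 1928801) ≈ -112.57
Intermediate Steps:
Function('W')(h, Y) = Mul(-29, h) (Function('W')(h, Y) = Mul(Add(-11, -18), h) = Mul(-29, h))
H = Rational(-4, 275543) (H = Mul(4, Pow(Add(-8, Add(Mul(-381, 726), 1071)), -1)) = Mul(4, Pow(Add(-8, Add(-276606, 1071)), -1)) = Mul(4, Pow(Add(-8, -275535), -1)) = Mul(4, Pow(-275543, -1)) = Mul(4, Rational(-1, 275543)) = Rational(-4, 275543) ≈ -1.4517e-5)
Function('T')(F, p) = Add(Rational(-34, 7), Mul(Rational(1, 7), p)) (Function('T')(F, p) = Mul(Rational(1, 7), Add(p, Mul(-1, 34))) = Mul(Rational(1, 7), Add(p, -34)) = Mul(Rational(1, 7), Add(-34, p)) = Add(Rational(-34, 7), Mul(Rational(1, 7), p)))
Add(Function('T')(-560, Function('W')(26, -20)), Mul(-1, H)) = Add(Add(Rational(-34, 7), Mul(Rational(1, 7), Mul(-29, 26))), Mul(-1, Rational(-4, 275543))) = Add(Add(Rational(-34, 7), Mul(Rational(1, 7), -754)), Rational(4, 275543)) = Add(Add(Rational(-34, 7), Rational(-754, 7)), Rational(4, 275543)) = Add(Rational(-788, 7), Rational(4, 275543)) = Rational(-217127856, 1928801)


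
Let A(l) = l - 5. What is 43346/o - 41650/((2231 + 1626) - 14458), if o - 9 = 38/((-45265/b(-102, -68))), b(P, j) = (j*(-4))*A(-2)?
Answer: 20819744016740/5085691937 ≈ 4093.8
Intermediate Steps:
A(l) = -5 + l
b(P, j) = 28*j (b(P, j) = (j*(-4))*(-5 - 2) = -4*j*(-7) = 28*j)
o = 479737/45265 (o = 9 + 38/((-45265/(28*(-68)))) = 9 + 38/((-45265/(-1904))) = 9 + 38/((-45265*(-1/1904))) = 9 + 38/(45265/1904) = 9 + 38*(1904/45265) = 9 + 72352/45265 = 479737/45265 ≈ 10.598)
43346/o - 41650/((2231 + 1626) - 14458) = 43346/(479737/45265) - 41650/((2231 + 1626) - 14458) = 43346*(45265/479737) - 41650/(3857 - 14458) = 1962056690/479737 - 41650/(-10601) = 1962056690/479737 - 41650*(-1/10601) = 1962056690/479737 + 41650/10601 = 20819744016740/5085691937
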